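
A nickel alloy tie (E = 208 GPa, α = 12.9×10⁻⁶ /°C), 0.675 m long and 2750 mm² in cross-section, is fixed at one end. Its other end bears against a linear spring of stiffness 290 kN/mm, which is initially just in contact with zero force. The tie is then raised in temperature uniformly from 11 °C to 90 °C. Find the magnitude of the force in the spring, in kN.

P ≈ 149 kN

The unrestrained thermal change is αΔT L = 12.9×10⁻⁶ × 79 × 675 = 0.6879 mm.
Let P be the compressive force at the spring. The tie shortens elastically by PL/(AE) and the spring compresses by P/k; together these equal δ_free.
So P = δ_free / [L/(AE) + 1/k] = 0.6879 / [ 675/(2750×208×10³) + 1/(290×10³) ].
P = 0.6879 / 4.628×10⁻⁶ = 148600 N.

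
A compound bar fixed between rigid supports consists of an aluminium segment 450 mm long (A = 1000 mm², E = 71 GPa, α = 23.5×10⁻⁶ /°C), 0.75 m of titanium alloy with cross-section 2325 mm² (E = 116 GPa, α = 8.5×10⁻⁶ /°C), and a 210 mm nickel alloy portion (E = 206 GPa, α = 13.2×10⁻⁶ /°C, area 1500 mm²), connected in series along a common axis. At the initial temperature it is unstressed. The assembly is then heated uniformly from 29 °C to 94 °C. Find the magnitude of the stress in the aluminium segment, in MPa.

With the walls removed the bar would change length by δ_free = Σ αᵢΔT Lᵢ = 23.5×10⁻⁶×65×450 + 8.5×10⁻⁶×65×750 + 13.2×10⁻⁶×65×210 = 1.282 mm.
Since the ends are fixed, an axial force P builds up, equal in every segment, with P · Σ Lᵢ/(AᵢEᵢ) = δ_free.
Σ Lᵢ/(AᵢEᵢ) = 450/(1000×71×10³) + 750/(2325×116×10³) + 210/(1500×206×10³) = 9.799×10⁻⁶ mm/N.
P = 1.282 / 9.799×10⁻⁶ = 130800 N = 130.8 kN, compressive.
σ_{aluminium} = P / A = 130800 / 1000 = 130.8 MPa.

σ ≈ 131 MPa (compressive)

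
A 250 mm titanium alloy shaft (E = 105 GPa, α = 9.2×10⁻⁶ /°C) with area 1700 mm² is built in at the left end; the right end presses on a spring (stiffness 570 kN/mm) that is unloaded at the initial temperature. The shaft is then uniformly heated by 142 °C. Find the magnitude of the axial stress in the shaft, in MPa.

The unrestrained thermal change is αΔT L = 9.2×10⁻⁶ × 142 × 250 = 0.3266 mm.
With a force P in the spring, the elastic change of the shaft is PL/(AE) and that of the spring is P/k; compatibility requires their sum to equal δ_free.
P [ L/(AE) + 1/k ] = δ_free → P [ 250/(1700×105×10³) + 1/(570×10³) ] = 0.3266.
P = 0.3266 / 3.155×10⁻⁶ = 103500 N.
σ = P/A = 103500/1700 = 60.89 MPa.

σ ≈ 60.9 MPa (compressive)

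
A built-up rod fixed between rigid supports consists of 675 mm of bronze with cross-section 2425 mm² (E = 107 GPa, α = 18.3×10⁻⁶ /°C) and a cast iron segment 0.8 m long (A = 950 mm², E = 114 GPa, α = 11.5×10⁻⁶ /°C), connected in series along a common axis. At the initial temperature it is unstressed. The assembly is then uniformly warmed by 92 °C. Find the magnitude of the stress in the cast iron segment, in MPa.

σ ≈ 209 MPa (compressive)

If the supports were absent, the total length change would be Σ αᵢΔT Lᵢ = 18.3×10⁻⁶×92×675 + 11.5×10⁻⁶×92×800 = 1.983 mm.
The rigid supports impose zero overall length change; the single axial force P common to all segments must satisfy P Σ Lᵢ/(AᵢEᵢ) = δ_free.
Σ Lᵢ/(AᵢEᵢ) = 675/(2425×107×10³) + 800/(950×114×10³) = 9.988×10⁻⁶ mm/N.
So P = 1.983 / 9.988×10⁻⁶ = 198.5 kN, compressive.
σ_{cast iron} = P / A = 198500 / 950 = 209 MPa.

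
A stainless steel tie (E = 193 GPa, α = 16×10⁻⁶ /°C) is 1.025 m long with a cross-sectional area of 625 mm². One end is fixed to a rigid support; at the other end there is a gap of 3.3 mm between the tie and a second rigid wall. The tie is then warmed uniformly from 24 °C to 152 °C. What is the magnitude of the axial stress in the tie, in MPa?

If the wall were absent the tie would grow by αΔT L = 16×10⁻⁶ × 128 × 1025 = 2.099 mm.
Since δ_free = 2.1 mm is less than the 3.3 mm gap, the tie never touches the wall. No axial force develops.

σ ≈ 0 MPa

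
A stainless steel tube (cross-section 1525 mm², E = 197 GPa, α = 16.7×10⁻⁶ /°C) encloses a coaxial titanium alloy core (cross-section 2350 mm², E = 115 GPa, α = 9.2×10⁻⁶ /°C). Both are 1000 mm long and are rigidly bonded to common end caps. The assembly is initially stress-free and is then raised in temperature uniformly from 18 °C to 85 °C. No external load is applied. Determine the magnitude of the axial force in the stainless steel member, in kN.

Equilibrium of a rigid end plate with no external load gives equal and opposite internal forces ±P in the two members. Since α_{stainless steel} > α_{titanium alloy}, heating drives the stainless steel into compression and the titanium alloy into tension.
Compatibility of the two members (thermal + elastic change equal): (α₁ − α₂)ΔT = P·[1/(A₁E₁) + 1/(A₂E₂)].
|α₁ − α₂|·ΔT = 7.5×10⁻⁶ × 67 = 0.0005025.
1/(A₁E₁) + 1/(A₂E₂) = 1/(1525×197×10³) + 1/(2350×115×10³) = 7.029×10⁻⁹ N⁻¹.
P = 0.0005025 / 7.029×10⁻⁹ = 71490 N = 71.49 kN.

P ≈ 71.5 kN (compressive in the stainless steel)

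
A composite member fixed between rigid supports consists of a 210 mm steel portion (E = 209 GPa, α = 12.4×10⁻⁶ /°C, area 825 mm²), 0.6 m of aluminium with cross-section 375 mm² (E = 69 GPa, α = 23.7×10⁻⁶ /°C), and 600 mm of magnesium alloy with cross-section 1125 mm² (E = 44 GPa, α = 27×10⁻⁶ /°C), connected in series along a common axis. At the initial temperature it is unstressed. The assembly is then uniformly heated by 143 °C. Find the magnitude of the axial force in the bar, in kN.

Free thermal expansion of the whole bar: Σ αᵢΔT Lᵢ = 12.4×10⁻⁶×143×210 + 23.7×10⁻⁶×143×600 + 27×10⁻⁶×143×600 = 4.722 mm.
Since the ends are fixed, an axial force P builds up, equal in every segment, with P · Σ Lᵢ/(AᵢEᵢ) = δ_free.
Σ Lᵢ/(AᵢEᵢ) = 210/(825×209×10³) + 600/(375×69×10³) + 600/(1125×44×10³) = 3.653×10⁻⁵ mm/N.
P = 4.722 / 3.653×10⁻⁵ = 129300 N = 129.3 kN, compressive.

P ≈ 129 kN (compressive)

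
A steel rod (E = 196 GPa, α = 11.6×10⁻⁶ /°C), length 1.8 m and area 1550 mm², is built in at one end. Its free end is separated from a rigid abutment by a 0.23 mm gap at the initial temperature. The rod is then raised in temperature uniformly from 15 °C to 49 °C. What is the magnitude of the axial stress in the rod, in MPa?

If the wall were absent the rod would grow by αΔT L = 11.6×10⁻⁶ × 34 × 1800 = 0.7099 mm.
The gap closes (δ_free > 0.23 mm) and the wall then resists a further 0.7099 − 0.23 = 0.4799 mm of expansion.
So σ = E(δ_free − g)/L = 196×10³ × 0.4799/1800 = 52.26 MPa.

σ ≈ 52.3 MPa (compressive)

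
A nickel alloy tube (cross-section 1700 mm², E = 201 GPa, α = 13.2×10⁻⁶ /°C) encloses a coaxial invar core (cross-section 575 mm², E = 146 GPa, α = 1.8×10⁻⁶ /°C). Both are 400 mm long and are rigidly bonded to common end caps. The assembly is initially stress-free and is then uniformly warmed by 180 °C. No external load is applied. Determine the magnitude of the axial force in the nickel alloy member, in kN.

P ≈ 138 kN (compressive in the nickel alloy)

Both members must finish at the same length. With the larger α, the nickel alloy tends to over-expand; the plates restrain it, putting the nickel alloy in compression and the invar in tension. With no external load the two internal forces are equal and opposite, magnitude P.
Equating the net (thermal + elastic) strains gives |α₁ − α₂|·ΔT = P·[1/(A₁E₁) + 1/(A₂E₂)].
|α₁ − α₂|·ΔT = 11.4×10⁻⁶ × 180 = 0.002052.
1/(A₁E₁) + 1/(A₂E₂) = 1/(1700×201×10³) + 1/(575×146×10³) = 1.484×10⁻⁸ N⁻¹.
P = 0.002052 / 1.484×10⁻⁸ = 138300 N = 138.3 kN.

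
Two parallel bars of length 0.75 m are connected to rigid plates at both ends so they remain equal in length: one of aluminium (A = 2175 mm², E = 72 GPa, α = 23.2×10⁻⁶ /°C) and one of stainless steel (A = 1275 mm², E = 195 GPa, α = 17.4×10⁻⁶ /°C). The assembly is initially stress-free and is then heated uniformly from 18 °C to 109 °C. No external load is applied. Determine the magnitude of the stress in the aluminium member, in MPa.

Both members must finish at the same length. With the larger α, the aluminium tends to over-expand; the plates restrain it, putting the aluminium in compression and the stainless steel in tension. With no external load the two internal forces are equal and opposite, magnitude P.
Setting the final lengths equal and cancelling L: (α₁ − α₂)ΔT = P/(A₁E₁) + P/(A₂E₂).
|α₁ − α₂|·ΔT = 5.8×10⁻⁶ × 91 = 0.0005278.
1/(A₁E₁) + 1/(A₂E₂) = 1/(2175×72×10³) + 1/(1275×195×10³) = 1.041×10⁻⁸ N⁻¹.
So P = 0.0005278 / 1.041×10⁻⁸ = 50.71 kN.
σ_{aluminium} = P/A₁ = 50710/2175 = 23.32 MPa, compressive.

σ ≈ 23.3 MPa (compressive)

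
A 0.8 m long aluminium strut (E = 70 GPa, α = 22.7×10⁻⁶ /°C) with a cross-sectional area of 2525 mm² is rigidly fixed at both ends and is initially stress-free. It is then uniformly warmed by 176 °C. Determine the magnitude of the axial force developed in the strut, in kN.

With zero net strain, σ = E·αΔT = 70 GPa × 22.7×10⁻⁶ × 176 = 279.7 MPa.
Axial force P = σA = 279.7 × 2525 = 706200 N = 706.2 kN, compressive.

P ≈ 706 kN (compressive)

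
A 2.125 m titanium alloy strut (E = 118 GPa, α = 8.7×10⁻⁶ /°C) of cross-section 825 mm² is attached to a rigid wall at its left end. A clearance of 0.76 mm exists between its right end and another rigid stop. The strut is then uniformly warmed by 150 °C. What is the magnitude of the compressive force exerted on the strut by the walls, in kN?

P ≈ 92.2 kN

If the wall were absent the strut would grow by αΔT L = 8.7×10⁻⁶ × 150 × 2125 = 2.773 mm.
The gap closes (δ_free > 0.76 mm) and the wall then resists a further 2.773 − 0.76 = 2.013 mm of expansion.
So σ = E(δ_free − g)/L = 118×10³ × 2.013/2125 = 111.8 MPa.
Force on the wall = σA = 111.8 × 825 mm² = 92.22 kN.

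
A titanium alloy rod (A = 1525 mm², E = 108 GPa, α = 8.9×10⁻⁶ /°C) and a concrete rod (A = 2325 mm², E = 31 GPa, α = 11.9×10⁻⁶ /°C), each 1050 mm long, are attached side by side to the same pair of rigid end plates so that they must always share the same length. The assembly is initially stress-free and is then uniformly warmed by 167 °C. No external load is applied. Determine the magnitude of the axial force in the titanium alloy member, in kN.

Equilibrium of a rigid end plate with no external load gives equal and opposite internal forces ±P in the two members. Since α_{concrete} > α_{titanium alloy}, heating drives the concrete into compression and the titanium alloy into tension.
Equating the net (thermal + elastic) strains gives |α₁ − α₂|·ΔT = P·[1/(A₁E₁) + 1/(A₂E₂)].
|α₁ − α₂|·ΔT = 3×10⁻⁶ × 167 = 0.000501.
1/(A₁E₁) + 1/(A₂E₂) = 1/(1525×108×10³) + 1/(2325×31×10³) = 1.995×10⁻⁸ N⁻¹.
So P = 0.000501 / 1.995×10⁻⁸ = 25.12 kN.

P ≈ 25.1 kN (tensile in the titanium alloy)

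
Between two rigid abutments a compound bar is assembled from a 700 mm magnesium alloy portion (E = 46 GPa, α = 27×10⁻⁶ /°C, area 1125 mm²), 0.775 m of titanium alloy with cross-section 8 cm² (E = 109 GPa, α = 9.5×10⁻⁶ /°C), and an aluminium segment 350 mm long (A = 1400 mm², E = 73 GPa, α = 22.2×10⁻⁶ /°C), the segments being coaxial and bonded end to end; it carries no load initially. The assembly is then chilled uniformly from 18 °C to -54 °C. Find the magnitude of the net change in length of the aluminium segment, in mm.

|ΔL| ≈ 0.235 mm

If the supports were absent, the total length change would be Σ αᵢΔT Lᵢ = 27×10⁻⁶×72×700 + 9.5×10⁻⁶×72×775 + 22.2×10⁻⁶×72×350 = 2.45 mm.
The rigid supports impose zero overall length change; the single axial force P common to all segments must satisfy P Σ Lᵢ/(AᵢEᵢ) = δ_free.
Σ Lᵢ/(AᵢEᵢ) = 700/(1125×46×10³) + 775/(800×109×10³) + 350/(1400×73×10³) = 2.584×10⁻⁵ mm/N.
So P = 2.45 / 2.584×10⁻⁵ = 94.83 kN, tensile.
For the aluminium segment, free thermal change = 22.2×10⁻⁶×72×350 = 0.5594 mm and elastic change from P = 94830×350/(1400×73×10³) = 0.3248 mm; these oppose, so the net change is 0.235 mm (segment shortens).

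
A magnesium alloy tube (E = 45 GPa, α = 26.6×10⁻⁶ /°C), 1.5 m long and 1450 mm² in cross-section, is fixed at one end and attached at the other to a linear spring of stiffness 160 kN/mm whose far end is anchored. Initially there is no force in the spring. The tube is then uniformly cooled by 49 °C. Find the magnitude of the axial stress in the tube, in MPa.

Free thermal contraction: δ_free = αΔT L = 26.6×10⁻⁶ × 49 × 1500 = 1.955 mm.
With a force P in the spring, the elastic change of the tube is PL/(AE) and that of the spring is P/k; compatibility requires their sum to equal δ_free.
So P = δ_free / [L/(AE) + 1/k] = 1.955 / [ 1500/(1450×45×10³) + 1/(160×10³) ].
P = 1.955 / 2.924×10⁻⁵ = 66870 N.
σ = P/A = 66870/1450 = 46.12 MPa.

σ ≈ 46.1 MPa (tensile)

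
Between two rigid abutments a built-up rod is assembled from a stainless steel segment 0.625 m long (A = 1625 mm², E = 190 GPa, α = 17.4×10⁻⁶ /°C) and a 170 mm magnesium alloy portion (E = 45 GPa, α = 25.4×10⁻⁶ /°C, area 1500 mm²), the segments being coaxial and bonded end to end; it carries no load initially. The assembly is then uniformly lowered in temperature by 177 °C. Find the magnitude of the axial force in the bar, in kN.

P ≈ 592 kN (tensile)

With the walls removed the bar would change length by δ_free = Σ αᵢΔT Lᵢ = 17.4×10⁻⁶×177×625 + 25.4×10⁻⁶×177×170 = 2.689 mm.
The rigid supports impose zero overall length change; the single axial force P common to all segments must satisfy P Σ Lᵢ/(AᵢEᵢ) = δ_free.
The series flexibility is Σ Lᵢ/(AᵢEᵢ) = 625/(1625×190×10³) + 170/(1500×45×10³) = 4.543×10⁻⁶ mm/N.
Hence P = δ_free / Σ(L/AE) = 2.689/4.543×10⁻⁶ = 592 kN (tensile).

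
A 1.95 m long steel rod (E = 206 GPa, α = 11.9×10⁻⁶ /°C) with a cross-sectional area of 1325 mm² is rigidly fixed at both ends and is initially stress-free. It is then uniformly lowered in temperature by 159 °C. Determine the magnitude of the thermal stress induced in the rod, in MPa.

The supports are rigid, so the total axial strain is zero. The restrained thermal strain is ε = αΔT = 11.9×10⁻⁶ × 159 = 1892.1×10⁻⁶.
Hence σ = E·αΔT = 206×10³ × 1892.1×10⁻⁶ = 389.8 MPa, tensile.

σ ≈ 390 MPa (tensile)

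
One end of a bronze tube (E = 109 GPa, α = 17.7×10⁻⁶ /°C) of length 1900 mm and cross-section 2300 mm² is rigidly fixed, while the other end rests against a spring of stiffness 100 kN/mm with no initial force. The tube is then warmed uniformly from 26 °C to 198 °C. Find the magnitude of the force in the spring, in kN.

The unrestrained thermal change is αΔT L = 17.7×10⁻⁶ × 172 × 1900 = 5.784 mm.
With a force P in the spring, the elastic change of the tube is PL/(AE) and that of the spring is P/k; compatibility requires their sum to equal δ_free.
So P = δ_free / [L/(AE) + 1/k] = 5.784 / [ 1900/(2300×109×10³) + 1/(100×10³) ].
P = 5.784 / 1.758×10⁻⁵ = 329100 N.

P ≈ 329 kN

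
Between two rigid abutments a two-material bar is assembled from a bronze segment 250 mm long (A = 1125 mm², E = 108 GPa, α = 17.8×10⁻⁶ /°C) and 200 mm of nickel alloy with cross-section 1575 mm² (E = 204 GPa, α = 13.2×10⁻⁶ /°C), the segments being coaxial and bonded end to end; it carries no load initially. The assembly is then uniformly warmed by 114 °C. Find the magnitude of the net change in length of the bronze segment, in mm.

|ΔL| ≈ 0.113 mm

With the walls removed the bar would change length by δ_free = Σ αᵢΔT Lᵢ = 17.8×10⁻⁶×114×250 + 13.2×10⁻⁶×114×200 = 0.8083 mm.
Since the ends are fixed, an axial force P builds up, equal in every segment, with P · Σ Lᵢ/(AᵢEᵢ) = δ_free.
Σ Lᵢ/(AᵢEᵢ) = 250/(1125×108×10³) + 200/(1575×204×10³) = 2.68×10⁻⁶ mm/N.
Hence P = δ_free / Σ(L/AE) = 0.8083/2.68×10⁻⁶ = 301.6 kN (compressive).
For the bronze segment, free thermal change = 17.8×10⁻⁶×114×250 = 0.5073 mm and elastic change from P = 301600×250/(1125×108×10³) = 0.6205 mm; these oppose, so the net change is 0.113 mm (segment shortens).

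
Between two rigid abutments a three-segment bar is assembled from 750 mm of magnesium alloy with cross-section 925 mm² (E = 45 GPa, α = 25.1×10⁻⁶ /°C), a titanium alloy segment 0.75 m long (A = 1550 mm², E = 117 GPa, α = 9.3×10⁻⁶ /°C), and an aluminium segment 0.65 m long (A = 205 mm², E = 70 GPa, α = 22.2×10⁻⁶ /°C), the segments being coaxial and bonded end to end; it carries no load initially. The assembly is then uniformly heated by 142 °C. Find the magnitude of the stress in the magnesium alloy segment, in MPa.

Free thermal expansion of the whole bar: Σ αᵢΔT Lᵢ = 25.1×10⁻⁶×142×750 + 9.3×10⁻⁶×142×750 + 22.2×10⁻⁶×142×650 = 5.713 mm.
Since the ends are fixed, an axial force P builds up, equal in every segment, with P · Σ Lᵢ/(AᵢEᵢ) = δ_free.
The series flexibility is Σ Lᵢ/(AᵢEᵢ) = 750/(925×45×10³) + 750/(1550×117×10³) + 650/(205×70×10³) = 6.745×10⁻⁵ mm/N.
Hence P = δ_free / Σ(L/AE) = 5.713/6.745×10⁻⁵ = 84.69 kN (compressive).
σ_{magnesium alloy} = P / A = 84690 / 925 = 91.56 MPa.

σ ≈ 91.6 MPa (compressive)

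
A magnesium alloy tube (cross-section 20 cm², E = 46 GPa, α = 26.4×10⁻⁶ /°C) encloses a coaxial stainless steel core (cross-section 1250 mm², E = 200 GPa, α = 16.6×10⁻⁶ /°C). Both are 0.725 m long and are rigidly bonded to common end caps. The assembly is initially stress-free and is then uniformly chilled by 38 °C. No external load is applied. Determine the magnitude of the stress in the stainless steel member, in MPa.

σ ≈ 20 MPa (compressive)

Equilibrium of a rigid end plate with no external load gives equal and opposite internal forces ±P in the two members. Since α_{magnesium alloy} > α_{stainless steel}, cooling drives the magnesium alloy into tension and the stainless steel into compression.
Setting the final lengths equal and cancelling L: (α₁ − α₂)ΔT = P/(A₁E₁) + P/(A₂E₂).
|α₁ − α₂|·ΔT = 9.8×10⁻⁶ × 38 = 0.0003724.
1/(A₁E₁) + 1/(A₂E₂) = 1/(2000×46×10³) + 1/(1250×200×10³) = 1.487×10⁻⁸ N⁻¹.
So P = 0.0003724 / 1.487×10⁻⁸ = 25.04 kN.
σ_{stainless steel} = P/A₂ = 25040/1250 = 20.04 MPa, compressive.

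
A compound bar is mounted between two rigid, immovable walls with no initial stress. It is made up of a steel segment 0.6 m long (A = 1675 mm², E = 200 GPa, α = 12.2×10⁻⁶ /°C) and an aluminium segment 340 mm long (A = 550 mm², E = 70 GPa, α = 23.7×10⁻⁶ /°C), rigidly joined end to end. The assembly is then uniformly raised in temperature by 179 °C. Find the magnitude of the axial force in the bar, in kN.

Free thermal expansion of the whole bar: Σ αᵢΔT Lᵢ = 12.2×10⁻⁶×179×600 + 23.7×10⁻⁶×179×340 = 2.753 mm.
Since the ends are fixed, an axial force P builds up, equal in every segment, with P · Σ Lᵢ/(AᵢEᵢ) = δ_free.
The series flexibility is Σ Lᵢ/(AᵢEᵢ) = 600/(1675×200×10³) + 340/(550×70×10³) = 1.062×10⁻⁵ mm/N.
P = 2.753 / 1.062×10⁻⁵ = 259100 N = 259.1 kN, compressive.

P ≈ 259 kN (compressive)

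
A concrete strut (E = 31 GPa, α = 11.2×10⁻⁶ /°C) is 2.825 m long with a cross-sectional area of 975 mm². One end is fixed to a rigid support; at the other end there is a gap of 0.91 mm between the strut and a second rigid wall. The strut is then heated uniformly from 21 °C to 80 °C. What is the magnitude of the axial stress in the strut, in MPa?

σ ≈ 10.5 MPa (compressive)

Free thermal elongation = αΔT L = 11.2×10⁻⁶ × 59 × 2825 = 1.867 mm.
The gap closes (δ_free > 0.91 mm) and the wall then resists a further 1.867 − 0.91 = 0.9568 mm of expansion.
Compatibility: PL/(AE) = 0.9568 mm, so σ = P/A = E × (0.9568/2825) = 10.5 MPa.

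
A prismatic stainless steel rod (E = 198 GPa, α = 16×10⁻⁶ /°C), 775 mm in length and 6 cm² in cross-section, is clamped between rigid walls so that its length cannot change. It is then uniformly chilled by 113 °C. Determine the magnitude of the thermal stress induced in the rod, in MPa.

σ ≈ 358 MPa (tensile)

With length fixed, the mechanical strain must cancel the thermal strain αΔT = 16×10⁻⁶ × 113 = 1808×10⁻⁶.
The stress required to suppress this strain is σ = Eε = 198×10³ × 1808×10⁻⁶ = 358 MPa, tensile since the rod is trying to contract.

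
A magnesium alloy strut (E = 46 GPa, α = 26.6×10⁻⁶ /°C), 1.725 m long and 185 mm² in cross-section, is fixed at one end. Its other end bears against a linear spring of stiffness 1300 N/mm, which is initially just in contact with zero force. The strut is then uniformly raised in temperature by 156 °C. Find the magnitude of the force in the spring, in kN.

The unrestrained thermal change is αΔT L = 26.6×10⁻⁶ × 156 × 1725 = 7.158 mm.
With a force P in the spring, the elastic change of the strut is PL/(AE) and that of the spring is P/k; compatibility requires their sum to equal δ_free.
So P = δ_free / [L/(AE) + 1/k] = 7.158 / [ 1725/(185×46×10³) + 1/(1300) ].
P = 7.158 / 0.0009719 = 7365 N.

P ≈ 7.36 kN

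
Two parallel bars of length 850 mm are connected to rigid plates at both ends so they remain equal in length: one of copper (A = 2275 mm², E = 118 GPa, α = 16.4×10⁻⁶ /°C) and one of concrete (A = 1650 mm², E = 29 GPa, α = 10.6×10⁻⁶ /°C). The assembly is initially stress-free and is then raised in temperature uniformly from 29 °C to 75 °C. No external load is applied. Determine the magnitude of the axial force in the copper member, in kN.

P ≈ 10.8 kN (compressive in the copper)

Both members must finish at the same length. With the larger α, the copper tends to over-expand; the plates restrain it, putting the copper in compression and the concrete in tension. With no external load the two internal forces are equal and opposite, magnitude P.
Compatibility of the two members (thermal + elastic change equal): (α₁ − α₂)ΔT = P·[1/(A₁E₁) + 1/(A₂E₂)].
|α₁ − α₂|·ΔT = 5.8×10⁻⁶ × 46 = 0.0002668.
1/(A₁E₁) + 1/(A₂E₂) = 1/(2275×118×10³) + 1/(1650×29×10³) = 2.462×10⁻⁸ N⁻¹.
P = 0.0002668 / 2.462×10⁻⁸ = 10840 N = 10.84 kN.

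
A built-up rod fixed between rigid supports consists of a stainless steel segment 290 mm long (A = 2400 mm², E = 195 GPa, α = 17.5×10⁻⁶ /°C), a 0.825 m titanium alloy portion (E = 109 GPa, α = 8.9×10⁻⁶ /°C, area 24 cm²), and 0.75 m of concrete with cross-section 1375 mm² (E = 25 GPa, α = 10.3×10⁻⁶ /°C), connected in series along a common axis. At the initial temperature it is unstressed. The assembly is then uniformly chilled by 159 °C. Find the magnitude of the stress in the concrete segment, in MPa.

σ ≈ 91 MPa (tensile)

Free thermal contraction of the whole bar: Σ αᵢΔT Lᵢ = 17.5×10⁻⁶×159×290 + 8.9×10⁻⁶×159×825 + 10.3×10⁻⁶×159×750 = 3.203 mm.
The rigid supports impose zero overall length change; the single axial force P common to all segments must satisfy P Σ Lᵢ/(AᵢEᵢ) = δ_free.
Σ Lᵢ/(AᵢEᵢ) = 290/(2400×195×10³) + 825/(2400×109×10³) + 750/(1375×25×10³) = 2.559×10⁻⁵ mm/N.
Hence P = δ_free / Σ(L/AE) = 3.203/2.559×10⁻⁵ = 125.1 kN (tensile).
σ_{concrete} = P / A = 125100 / 1375 = 91.01 MPa.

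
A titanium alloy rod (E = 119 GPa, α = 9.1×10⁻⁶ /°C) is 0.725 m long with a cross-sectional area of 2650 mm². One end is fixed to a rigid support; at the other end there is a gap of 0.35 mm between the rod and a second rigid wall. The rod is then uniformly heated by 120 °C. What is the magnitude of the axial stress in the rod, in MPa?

If the wall were absent the rod would grow by αΔT L = 9.1×10⁻⁶ × 120 × 725 = 0.7917 mm.
After closing the 0.35 mm clearance, 0.7917 − 0.35 = 0.4417 mm of expansion remains to be suppressed by the wall.
So σ = E(δ_free − g)/L = 119×10³ × 0.4417/725 = 72.5 MPa.

σ ≈ 72.5 MPa (compressive)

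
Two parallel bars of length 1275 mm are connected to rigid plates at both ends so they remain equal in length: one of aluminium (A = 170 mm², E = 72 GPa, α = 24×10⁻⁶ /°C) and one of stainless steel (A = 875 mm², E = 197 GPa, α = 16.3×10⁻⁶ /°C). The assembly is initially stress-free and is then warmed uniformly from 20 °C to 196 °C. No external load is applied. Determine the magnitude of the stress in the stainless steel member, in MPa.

σ ≈ 17.7 MPa (tensile)

Equilibrium of a rigid end plate with no external load gives equal and opposite internal forces ±P in the two members. Since α_{aluminium} > α_{stainless steel}, heating drives the aluminium into compression and the stainless steel into tension.
Setting the final lengths equal and cancelling L: (α₁ − α₂)ΔT = P/(A₁E₁) + P/(A₂E₂).
|α₁ − α₂|·ΔT = 7.7×10⁻⁶ × 176 = 0.001355.
1/(A₁E₁) + 1/(A₂E₂) = 1/(170×72×10³) + 1/(875×197×10³) = 8.75×10⁻⁸ N⁻¹.
So P = 0.001355 / 8.75×10⁻⁸ = 15.49 kN.
σ_{stainless steel} = P/A₂ = 15490/875 = 17.7 MPa, tensile.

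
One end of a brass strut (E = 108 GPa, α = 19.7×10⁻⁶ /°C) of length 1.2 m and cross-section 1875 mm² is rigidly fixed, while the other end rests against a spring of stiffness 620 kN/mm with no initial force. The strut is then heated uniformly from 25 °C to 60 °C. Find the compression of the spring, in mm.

The unrestrained thermal change is αΔT L = 19.7×10⁻⁶ × 35 × 1200 = 0.8274 mm.
With a force P in the spring, the elastic change of the strut is PL/(AE) and that of the spring is P/k; compatibility requires their sum to equal δ_free.
P [ L/(AE) + 1/k ] = δ_free → P [ 1200/(1875×108×10³) + 1/(620×10³) ] = 0.8274.
P = 0.8274 / 7.539×10⁻⁶ = 109800 N.
Spring compression = P/k = 109800/(620×10³) = 0.177 mm.

δ ≈ 0.177 mm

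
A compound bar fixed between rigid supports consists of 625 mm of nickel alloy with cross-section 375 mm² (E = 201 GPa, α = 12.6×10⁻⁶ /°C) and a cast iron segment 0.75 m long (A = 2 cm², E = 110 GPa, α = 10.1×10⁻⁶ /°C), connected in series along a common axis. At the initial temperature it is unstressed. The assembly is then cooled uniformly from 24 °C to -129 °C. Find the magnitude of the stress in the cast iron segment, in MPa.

σ ≈ 279 MPa (tensile)

If the supports were absent, the total length change would be Σ αᵢΔT Lᵢ = 12.6×10⁻⁶×153×625 + 10.1×10⁻⁶×153×750 = 2.364 mm.
The rigid supports impose zero overall length change; the single axial force P common to all segments must satisfy P Σ Lᵢ/(AᵢEᵢ) = δ_free.
The series flexibility is Σ Lᵢ/(AᵢEᵢ) = 625/(375×201×10³) + 750/(200×110×10³) = 4.238×10⁻⁵ mm/N.
So P = 2.364 / 4.238×10⁻⁵ = 55.77 kN, tensile.
σ_{cast iron} = P / A = 55770 / 200 = 278.9 MPa.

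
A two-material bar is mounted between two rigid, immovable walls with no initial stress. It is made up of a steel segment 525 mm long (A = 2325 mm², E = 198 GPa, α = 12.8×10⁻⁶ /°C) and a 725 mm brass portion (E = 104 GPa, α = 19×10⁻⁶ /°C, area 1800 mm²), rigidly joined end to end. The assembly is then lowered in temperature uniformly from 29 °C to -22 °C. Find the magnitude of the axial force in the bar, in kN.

If the supports were absent, the total length change would be Σ αᵢΔT Lᵢ = 12.8×10⁻⁶×51×525 + 19×10⁻⁶×51×725 = 1.045 mm.
The rigid supports impose zero overall length change; the single axial force P common to all segments must satisfy P Σ Lᵢ/(AᵢEᵢ) = δ_free.
The series flexibility is Σ Lᵢ/(AᵢEᵢ) = 525/(2325×198×10³) + 725/(1800×104×10³) = 5.013×10⁻⁶ mm/N.
P = 1.045 / 5.013×10⁻⁶ = 208500 N = 208.5 kN, tensile.

P ≈ 208 kN (tensile)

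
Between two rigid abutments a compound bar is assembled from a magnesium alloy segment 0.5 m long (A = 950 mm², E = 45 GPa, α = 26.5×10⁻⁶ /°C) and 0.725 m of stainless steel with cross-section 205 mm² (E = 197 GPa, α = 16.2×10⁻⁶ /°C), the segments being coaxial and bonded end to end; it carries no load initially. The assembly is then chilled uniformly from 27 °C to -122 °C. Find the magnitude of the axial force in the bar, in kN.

Free thermal contraction of the whole bar: Σ αᵢΔT Lᵢ = 26.5×10⁻⁶×149×500 + 16.2×10⁻⁶×149×725 = 3.724 mm.
Since the ends are fixed, an axial force P builds up, equal in every segment, with P · Σ Lᵢ/(AᵢEᵢ) = δ_free.
The series flexibility is Σ Lᵢ/(AᵢEᵢ) = 500/(950×45×10³) + 725/(205×197×10³) = 2.965×10⁻⁵ mm/N.
Hence P = δ_free / Σ(L/AE) = 3.724/2.965×10⁻⁵ = 125.6 kN (tensile).

P ≈ 126 kN (tensile)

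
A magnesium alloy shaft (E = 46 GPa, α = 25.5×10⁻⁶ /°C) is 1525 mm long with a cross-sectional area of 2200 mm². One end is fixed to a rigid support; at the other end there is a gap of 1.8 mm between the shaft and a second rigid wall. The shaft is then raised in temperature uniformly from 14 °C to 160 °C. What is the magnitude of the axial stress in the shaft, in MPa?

Unrestrained expansion: δ_free = αΔT L = 25.5×10⁻⁶ × 146 × 1525 = 5.678 mm.
The gap closes (δ_free > 1.8 mm) and the wall then resists a further 5.678 − 1.8 = 3.878 mm of expansion.
Compatibility: PL/(AE) = 3.878 mm, so σ = P/A = E × (3.878/1525) = 117 MPa.

σ ≈ 117 MPa (compressive)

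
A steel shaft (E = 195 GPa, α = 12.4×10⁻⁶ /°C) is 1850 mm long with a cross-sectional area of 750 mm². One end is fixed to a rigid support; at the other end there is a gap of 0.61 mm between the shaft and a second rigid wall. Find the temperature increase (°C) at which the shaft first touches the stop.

ΔT ≈ 26.6 °C

Contact occurs when the free expansion equals the gap: αΔT L = 0.61 mm.
So ΔT = g/(αL) = 0.61/(12.4×10⁻⁶ × 1850) = 26.59 °C.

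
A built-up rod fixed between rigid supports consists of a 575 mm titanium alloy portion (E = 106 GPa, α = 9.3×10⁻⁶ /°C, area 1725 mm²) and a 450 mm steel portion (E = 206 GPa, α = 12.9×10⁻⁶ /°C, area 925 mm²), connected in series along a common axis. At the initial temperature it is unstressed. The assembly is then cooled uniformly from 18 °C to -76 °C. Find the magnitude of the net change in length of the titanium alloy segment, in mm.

|ΔL| ≈ 0.096 mm

If the supports were absent, the total length change would be Σ αᵢΔT Lᵢ = 9.3×10⁻⁶×94×575 + 12.9×10⁻⁶×94×450 = 1.048 mm.
The rigid supports impose zero overall length change; the single axial force P common to all segments must satisfy P Σ Lᵢ/(AᵢEᵢ) = δ_free.
The series flexibility is Σ Lᵢ/(AᵢEᵢ) = 575/(1725×106×10³) + 450/(925×206×10³) = 5.506×10⁻⁶ mm/N.
So P = 1.048 / 5.506×10⁻⁶ = 190.4 kN, tensile.
For the titanium alloy segment, free thermal change = 9.3×10⁻⁶×94×575 = 0.5027 mm and elastic change from P = 190400×575/(1725×106×10³) = 0.5987 mm; these oppose, so the net change is 0.096 mm (segment lengthens).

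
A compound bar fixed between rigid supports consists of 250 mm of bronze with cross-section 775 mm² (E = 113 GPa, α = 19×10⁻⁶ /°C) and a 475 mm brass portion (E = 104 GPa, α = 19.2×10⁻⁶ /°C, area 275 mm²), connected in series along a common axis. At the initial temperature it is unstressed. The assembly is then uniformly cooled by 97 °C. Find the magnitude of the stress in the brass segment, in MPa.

Free thermal contraction of the whole bar: Σ αᵢΔT Lᵢ = 19×10⁻⁶×97×250 + 19.2×10⁻⁶×97×475 = 1.345 mm.
The rigid supports impose zero overall length change; the single axial force P common to all segments must satisfy P Σ Lᵢ/(AᵢEᵢ) = δ_free.
Σ Lᵢ/(AᵢEᵢ) = 250/(775×113×10³) + 475/(275×104×10³) = 1.946×10⁻⁵ mm/N.
Hence P = δ_free / Σ(L/AE) = 1.345/1.946×10⁻⁵ = 69.13 kN (tensile).
σ_{brass} = P / A = 69130 / 275 = 251.4 MPa.

σ ≈ 251 MPa (tensile)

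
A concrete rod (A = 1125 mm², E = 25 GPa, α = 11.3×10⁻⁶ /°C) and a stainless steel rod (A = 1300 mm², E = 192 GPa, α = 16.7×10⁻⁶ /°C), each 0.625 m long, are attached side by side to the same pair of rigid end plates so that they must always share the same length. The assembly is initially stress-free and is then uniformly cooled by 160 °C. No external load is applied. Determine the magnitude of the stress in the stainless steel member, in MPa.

σ ≈ 16.8 MPa (tensile)

Equilibrium of a rigid end plate with no external load gives equal and opposite internal forces ±P in the two members. Since α_{stainless steel} > α_{concrete}, cooling drives the stainless steel into tension and the concrete into compression.
Equating the net (thermal + elastic) strains gives |α₁ − α₂|·ΔT = P·[1/(A₁E₁) + 1/(A₂E₂)].
|α₁ − α₂|·ΔT = 5.4×10⁻⁶ × 160 = 0.000864.
1/(A₁E₁) + 1/(A₂E₂) = 1/(1125×25×10³) + 1/(1300×192×10³) = 3.956×10⁻⁸ N⁻¹.
P = 0.000864 / 3.956×10⁻⁸ = 21840 N = 21.84 kN.
σ_{stainless steel} = P/A₂ = 21840/1300 = 16.8 MPa, tensile.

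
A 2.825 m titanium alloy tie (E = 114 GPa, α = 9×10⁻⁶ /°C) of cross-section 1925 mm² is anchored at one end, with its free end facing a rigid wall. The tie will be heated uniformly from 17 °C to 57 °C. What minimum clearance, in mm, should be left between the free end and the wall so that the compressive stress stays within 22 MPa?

g ≈ 0.472 mm

Free expansion if unrestrained: δ_free = αΔT L = 9×10⁻⁶ × 40 × 2825 = 1.017 mm.
A stress of 22 MPa corresponds to the wall pushing the tie back by σL/E = 22×2825/(114×10³) = 0.5452 mm.
So the gap has to take up the difference, g_min = δ_free − σL/E = 1.017 − 0.5452 = 0.4718 mm.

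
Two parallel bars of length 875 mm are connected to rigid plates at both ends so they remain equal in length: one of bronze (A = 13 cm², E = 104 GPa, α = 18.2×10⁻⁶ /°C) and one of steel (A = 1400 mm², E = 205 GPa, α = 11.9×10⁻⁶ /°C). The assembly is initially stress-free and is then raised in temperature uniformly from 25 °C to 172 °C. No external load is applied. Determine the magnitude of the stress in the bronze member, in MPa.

σ ≈ 65.5 MPa (compressive)

Both members must finish at the same length. With the larger α, the bronze tends to over-expand; the plates restrain it, putting the bronze in compression and the steel in tension. With no external load the two internal forces are equal and opposite, magnitude P.
Setting the final lengths equal and cancelling L: (α₁ − α₂)ΔT = P/(A₁E₁) + P/(A₂E₂).
|α₁ − α₂|·ΔT = 6.3×10⁻⁶ × 147 = 0.0009261.
1/(A₁E₁) + 1/(A₂E₂) = 1/(1300×104×10³) + 1/(1400×205×10³) = 1.088×10⁻⁸ N⁻¹.
So P = 0.0009261 / 1.088×10⁻⁸ = 85.11 kN.
σ_{bronze} = P/A₁ = 85110/1300 = 65.47 MPa, compressive.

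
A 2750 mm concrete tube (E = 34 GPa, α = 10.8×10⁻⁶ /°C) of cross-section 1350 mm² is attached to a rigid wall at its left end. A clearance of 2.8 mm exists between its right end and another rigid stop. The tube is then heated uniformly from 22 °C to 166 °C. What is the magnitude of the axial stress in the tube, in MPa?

σ ≈ 18.3 MPa (compressive)

Unrestrained expansion: δ_free = αΔT L = 10.8×10⁻⁶ × 144 × 2750 = 4.277 mm.
This exceeds the 2.8 mm gap, so the wall pushes back. The portion of expansion that must be recovered elastically is δ_free − gap = 4.277 − 2.8 = 1.477 mm.
Compatibility: PL/(AE) = 1.477 mm, so σ = P/A = E × (1.477/2750) = 18.26 MPa.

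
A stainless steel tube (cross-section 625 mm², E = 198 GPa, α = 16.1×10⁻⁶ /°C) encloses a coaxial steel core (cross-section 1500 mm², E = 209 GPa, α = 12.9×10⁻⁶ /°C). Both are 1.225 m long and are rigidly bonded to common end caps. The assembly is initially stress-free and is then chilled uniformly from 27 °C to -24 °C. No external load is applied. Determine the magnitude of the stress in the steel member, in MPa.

σ ≈ 9.65 MPa (compressive)

Both members must finish at the same length. With the larger α, the stainless steel tends to over-contract; the plates restrain it, putting the stainless steel in tension and the steel in compression. With no external load the two internal forces are equal and opposite, magnitude P.
Compatibility of the two members (thermal + elastic change equal): (α₁ − α₂)ΔT = P·[1/(A₁E₁) + 1/(A₂E₂)].
|α₁ − α₂|·ΔT = 3.2×10⁻⁶ × 51 = 0.0001632.
1/(A₁E₁) + 1/(A₂E₂) = 1/(625×198×10³) + 1/(1500×209×10³) = 1.127×10⁻⁸ N⁻¹.
So P = 0.0001632 / 1.127×10⁻⁸ = 14.48 kN.
σ_{steel} = P/A₂ = 14480/1500 = 9.653 MPa, compressive.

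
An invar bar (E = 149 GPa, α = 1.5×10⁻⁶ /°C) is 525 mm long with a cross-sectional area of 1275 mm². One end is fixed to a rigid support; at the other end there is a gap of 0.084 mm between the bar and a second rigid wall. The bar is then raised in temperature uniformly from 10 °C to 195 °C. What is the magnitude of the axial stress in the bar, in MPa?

σ ≈ 17.5 MPa (compressive)

Free thermal elongation = αΔT L = 1.5×10⁻⁶ × 185 × 525 = 0.1457 mm.
After closing the 0.084 mm clearance, 0.1457 − 0.084 = 0.06169 mm of expansion remains to be suppressed by the wall.
So σ = E(δ_free − g)/L = 149×10³ × 0.06169/525 = 17.51 MPa.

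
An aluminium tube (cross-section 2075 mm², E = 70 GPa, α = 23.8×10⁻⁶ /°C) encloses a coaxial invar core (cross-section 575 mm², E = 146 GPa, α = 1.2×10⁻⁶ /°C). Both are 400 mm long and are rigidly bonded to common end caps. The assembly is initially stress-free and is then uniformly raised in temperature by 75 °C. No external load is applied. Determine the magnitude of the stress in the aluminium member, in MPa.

σ ≈ 43.5 MPa (compressive)

Equilibrium of a rigid end plate with no external load gives equal and opposite internal forces ±P in the two members. Since α_{aluminium} > α_{invar}, heating drives the aluminium into compression and the invar into tension.
Compatibility of the two members (thermal + elastic change equal): (α₁ − α₂)ΔT = P·[1/(A₁E₁) + 1/(A₂E₂)].
|α₁ − α₂|·ΔT = 22.6×10⁻⁶ × 75 = 0.001695.
1/(A₁E₁) + 1/(A₂E₂) = 1/(2075×70×10³) + 1/(575×146×10³) = 1.88×10⁻⁸ N⁻¹.
P = 0.001695 / 1.88×10⁻⁸ = 90180 N = 90.18 kN.
σ_{aluminium} = P/A₁ = 90180/2075 = 43.46 MPa, compressive.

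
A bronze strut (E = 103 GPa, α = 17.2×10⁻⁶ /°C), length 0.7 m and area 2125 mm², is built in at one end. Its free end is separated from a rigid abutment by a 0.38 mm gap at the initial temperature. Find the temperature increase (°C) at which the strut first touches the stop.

ΔT ≈ 31.6 °C

Contact occurs when the free expansion equals the gap: αΔT L = 0.38 mm.
ΔT = 0.38 / (17.2×10⁻⁶ × 700) = 31.56 °C.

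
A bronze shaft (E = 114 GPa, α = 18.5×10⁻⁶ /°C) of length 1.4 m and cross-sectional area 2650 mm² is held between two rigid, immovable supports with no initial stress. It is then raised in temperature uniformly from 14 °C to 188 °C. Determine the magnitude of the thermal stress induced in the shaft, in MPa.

σ ≈ 367 MPa (compressive)

Because both ends are immovable the net strain is zero, and the suppressed thermal strain is αΔT = 18.5×10⁻⁶ × 174 = 3219×10⁻⁶.
σ = EαΔT = 114×10³ × 18.5×10⁻⁶ × 174 = 367 MPa (compressive; the shaft is trying to expand).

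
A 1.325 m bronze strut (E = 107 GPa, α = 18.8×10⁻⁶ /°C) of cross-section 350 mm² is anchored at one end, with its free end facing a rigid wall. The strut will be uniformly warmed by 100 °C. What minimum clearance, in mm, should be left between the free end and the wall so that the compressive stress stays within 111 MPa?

g ≈ 1.12 mm

Free expansion if unrestrained: δ_free = αΔT L = 18.8×10⁻⁶ × 100 × 1325 = 2.491 mm.
A stress of 111 MPa corresponds to the wall pushing the strut back by σL/E = 111×1325/(107×10³) = 1.375 mm.
So the gap has to take up the difference, g_min = δ_free − σL/E = 2.491 − 1.375 = 1.116 mm.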